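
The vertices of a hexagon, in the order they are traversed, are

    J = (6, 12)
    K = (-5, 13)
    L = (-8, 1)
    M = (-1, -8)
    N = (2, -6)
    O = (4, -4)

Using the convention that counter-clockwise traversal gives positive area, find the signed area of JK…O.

206

Apply the surveyor's formula: 2A = Σ (x_i·y_{i+1} − x_{i+1}·y_i), indices taken mod 6.
Σ = (138) + (99) + (65) + (22) + (16) + (72) = 412
Signed area = Σ/2 = 206 (positive ⇒ counter-clockwise traversal).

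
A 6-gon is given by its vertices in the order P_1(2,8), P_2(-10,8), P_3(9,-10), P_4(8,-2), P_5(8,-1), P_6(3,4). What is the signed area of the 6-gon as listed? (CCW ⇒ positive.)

122.5

Apply the shoelace (surveyor's) formula: 2A = Σ (x_i·y_{i+1} − x_{i+1}·y_i), indices taken mod 6.
Cross-terms: 96, 28, 62, 8, 35, 16  ⇒  Σ = 245
Signed area = Σ/2 = 122.5 (positive ⇒ counter-clockwise traversal).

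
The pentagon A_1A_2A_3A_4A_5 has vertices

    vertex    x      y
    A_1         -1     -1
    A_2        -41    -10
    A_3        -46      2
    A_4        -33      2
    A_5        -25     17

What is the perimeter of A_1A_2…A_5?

|A_1A_2| = √((-40)² + (-9)²) = √1681 = 41
|A_2A_3| = √((-5)² + (12)²) = √169 = 13
|A_3A_4| = √((13)² + (0)²) = √169 = 13
|A_4A_5| = √((8)² + (15)²) = √289 = 17
|A_5A_1| = √((24)² + (-18)²) = √900 = 30
Perimeter = 41 + 13 + 13 + 17 + 30 = 114.

114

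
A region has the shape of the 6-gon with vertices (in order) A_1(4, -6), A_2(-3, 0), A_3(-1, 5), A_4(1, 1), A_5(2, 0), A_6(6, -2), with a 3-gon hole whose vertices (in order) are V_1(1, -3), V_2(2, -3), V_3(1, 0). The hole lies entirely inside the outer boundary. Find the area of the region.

35

Outer boundary:
Apply Gauss's area formula: 2A = Σ (x_i·y_{i+1} − x_{i+1}·y_i), indices taken mod 6.
Σ = (-18) + (-15) + (-6) + (-2) + (-4) + (-28) = -73
Area = |Σ|/2 = 36.5.
Hole:
Σ = (3) + (3) + (-3) = 3
Area = |Σ|/2 = 1.5.
Net area = 36.5 − 1.5 = 35.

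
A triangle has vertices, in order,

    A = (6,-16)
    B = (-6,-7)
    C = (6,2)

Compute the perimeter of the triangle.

48

|AB| = √((-12)² + (9)²) = √225 = 15
|BC| = √((12)² + (9)²) = √225 = 15
|CA| = √((0)² + (-18)²) = √324 = 18
Perimeter = 15 + 15 + 18 = 48.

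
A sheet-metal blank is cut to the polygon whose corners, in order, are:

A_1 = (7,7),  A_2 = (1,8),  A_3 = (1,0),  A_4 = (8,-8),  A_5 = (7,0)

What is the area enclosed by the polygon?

Apply the shoelace formula: 2A = Σ (x_i·y_{i+1} − x_{i+1}·y_i), indices taken mod 5.
A_1→A_2: (7)(8) − (1)(7) = 49
A_2→A_3: (1)(0) − (1)(8) = -8
A_3→A_4: (1)(-8) − (8)(0) = -8
A_4→A_5: (8)(0) − (7)(-8) = 56
A_5→A_1: (7)(7) − (7)(0) = 49
Σ = 138
Area = |Σ|/2 = 69.

69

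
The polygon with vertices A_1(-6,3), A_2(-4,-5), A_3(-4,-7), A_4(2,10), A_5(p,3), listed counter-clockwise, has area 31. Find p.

-2

Write out the shoelace sum; only the two edges meeting at A_5 involve p:
2·Area = [(2·3 − p·10) + (p·3 − (-6)·3)] + 24
       = -7·p + 48 = 62
⇒ p = -2.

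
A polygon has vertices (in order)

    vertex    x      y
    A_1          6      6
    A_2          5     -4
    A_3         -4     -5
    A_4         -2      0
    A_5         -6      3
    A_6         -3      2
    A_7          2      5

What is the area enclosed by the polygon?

75.5

Cross-terms: -54, -41, -10, -6, -3, -19, -18  ⇒  Σ = -151
Area = |Σ|/2 = 75.5.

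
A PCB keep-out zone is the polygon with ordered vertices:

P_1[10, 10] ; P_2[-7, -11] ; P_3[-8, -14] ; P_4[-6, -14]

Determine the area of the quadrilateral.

39

P_1→P_2: (10)(-11) − (-7)(10) = -40
P_2→P_3: (-7)(-14) − (-8)(-11) = 10
P_3→P_4: (-8)(-14) − (-6)(-14) = 28
P_4→P_1: (-6)(10) − (10)(-14) = 80
Σ = 78
Area = |Σ|/2 = 39.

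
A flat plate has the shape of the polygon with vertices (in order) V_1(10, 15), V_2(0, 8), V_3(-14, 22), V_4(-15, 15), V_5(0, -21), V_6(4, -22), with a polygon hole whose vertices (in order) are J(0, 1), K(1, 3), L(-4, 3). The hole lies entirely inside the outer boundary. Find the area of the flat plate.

Outer boundary:
Apply the shoelace (surveyor's) formula: 2A = Σ (x_i·y_{i+1} − x_{i+1}·y_i), indices taken mod 6.
Σ = (80) + (112) + (120) + (315) + (84) + (280) = 991
Area = |Σ|/2 = 495.5.
Hole:
Cross-terms: -1, 15, -4  ⇒  Σ = 10
Area = |Σ|/2 = 5.
Net area = 495.5 − 5 = 490.5.

490.5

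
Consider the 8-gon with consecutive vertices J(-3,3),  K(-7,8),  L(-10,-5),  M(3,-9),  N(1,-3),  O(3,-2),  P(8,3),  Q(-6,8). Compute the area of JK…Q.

Apply the shoelace formula: 2A = Σ (x_i·y_{i+1} − x_{i+1}·y_i), indices taken mod 8.
Σ = (-3) + (115) + (105) + (0) + (7) + (25) + (82) + (6) = 337
Area = |Σ|/2 = 168.5.

168.5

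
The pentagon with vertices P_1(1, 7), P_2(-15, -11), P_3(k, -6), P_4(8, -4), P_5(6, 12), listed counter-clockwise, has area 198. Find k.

The doubled signed area Σ (x_i y_{i+1} − x_{i+1} y_i) is linear in k.
With k=0 it equals 382; the coefficient of k is 7 (from the two edges through P_3).
So 7·k + 382 = 2·198 = 396 ⇒ k = 2.

2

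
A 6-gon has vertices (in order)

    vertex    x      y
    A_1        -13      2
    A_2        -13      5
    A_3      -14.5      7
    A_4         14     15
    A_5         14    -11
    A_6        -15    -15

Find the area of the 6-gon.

A_1→A_2: (-13)(5) − (-13)(2) = -39
A_2→A_3: (-13)(7) − (-14.5)(5) = -18.5
A_3→A_4: (-14.5)(15) − (14)(7) = -315.5
A_4→A_5: (14)(-11) − (14)(15) = -364
A_5→A_6: (14)(-15) − (-15)(-11) = -375
A_6→A_1: (-15)(2) − (-13)(-15) = -225
Σ = -1337
Area = |Σ|/2 = 668.5.

668.5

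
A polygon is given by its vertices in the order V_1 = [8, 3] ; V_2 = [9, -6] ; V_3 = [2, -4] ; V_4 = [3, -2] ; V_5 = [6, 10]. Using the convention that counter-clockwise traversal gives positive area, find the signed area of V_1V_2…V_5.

-55.5

Σ = (-75) + (-24) + (8) + (42) + (-62) = -111
Signed area = Σ/2 = -55.5 (negative ⇒ clockwise traversal).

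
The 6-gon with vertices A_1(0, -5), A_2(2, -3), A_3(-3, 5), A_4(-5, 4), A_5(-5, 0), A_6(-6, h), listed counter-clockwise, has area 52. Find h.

-6

Write out the shoelace sum; only the two edges meeting at A_6 involve h:
2·Area = [((-5)·h − (-6)·0) + ((-6)·(-5) − 0·h)] + 44
       = -5·h + 74 = 104
⇒ h = -6.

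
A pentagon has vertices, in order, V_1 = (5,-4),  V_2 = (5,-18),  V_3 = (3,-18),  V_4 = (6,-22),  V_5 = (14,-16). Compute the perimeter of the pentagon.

|V_1V_2| = √((0)² + (-14)²) = √196 = 14
|V_2V_3| = √((-2)² + (0)²) = √4 = 2
|V_3V_4| = √((3)² + (-4)²) = √25 = 5
|V_4V_5| = √((8)² + (6)²) = √100 = 10
|V_5V_1| = √((-9)² + (12)²) = √225 = 15
Perimeter = 14 + 2 + 5 + 10 + 15 = 46.

46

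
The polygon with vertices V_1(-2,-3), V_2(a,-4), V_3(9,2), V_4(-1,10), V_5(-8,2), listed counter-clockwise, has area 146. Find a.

Write out the shoelace sum; only the two edges meeting at V_2 involve a:
2·Area = [((-2)·(-4) − a·(-3)) + (a·2 − 9·(-4))] + 198
       = 5·a + 242 = 292
⇒ a = 10.

10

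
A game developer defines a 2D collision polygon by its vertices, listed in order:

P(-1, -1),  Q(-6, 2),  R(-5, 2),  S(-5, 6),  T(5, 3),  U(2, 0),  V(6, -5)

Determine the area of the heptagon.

51

P→Q: (-1)(2) − (-6)(-1) = -8
Q→R: (-6)(2) − (-5)(2) = -2
R→S: (-5)(6) − (-5)(2) = -20
S→T: (-5)(3) − (5)(6) = -45
T→U: (5)(0) − (2)(3) = -6
U→V: (2)(-5) − (6)(0) = -10
V→P: (6)(-1) − (-1)(-5) = -11
Σ = -102
Area = |Σ|/2 = 51.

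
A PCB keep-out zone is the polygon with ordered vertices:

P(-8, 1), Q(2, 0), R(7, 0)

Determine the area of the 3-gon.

2.5

Apply the shoelace formula: 2A = Σ (x_i·y_{i+1} − x_{i+1}·y_i), indices taken mod 3.
Cross-terms: -2, 0, 7  ⇒  Σ = 5
Area = |Σ|/2 = 2.5.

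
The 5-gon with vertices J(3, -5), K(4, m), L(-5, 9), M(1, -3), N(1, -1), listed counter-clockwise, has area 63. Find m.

8

Write out the shoelace sum; only the two edges meeting at K involve m:
2·Area = [(3·m − 4·(-5)) + (4·9 − (-5)·m)] + 6
       = 8·m + 62 = 126
⇒ m = 8.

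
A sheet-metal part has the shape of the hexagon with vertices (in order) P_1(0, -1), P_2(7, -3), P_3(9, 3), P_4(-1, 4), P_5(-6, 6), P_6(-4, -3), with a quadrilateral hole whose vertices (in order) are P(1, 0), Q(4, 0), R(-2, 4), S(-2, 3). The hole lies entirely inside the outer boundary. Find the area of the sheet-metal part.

71.5

Outer boundary:
Σ = (7) + (48) + (39) + (18) + (42) + (4) = 158
Area = |Σ|/2 = 79.
Hole:
Apply Gauss's area formula: 2A = Σ (x_i·y_{i+1} − x_{i+1}·y_i), indices taken mod 4.
P→Q: (1)(0) − (4)(0) = 0
Q→R: (4)(4) − (-2)(0) = 16
R→S: (-2)(3) − (-2)(4) = 2
S→P: (-2)(0) − (1)(3) = -3
Σ = 15
Area = |Σ|/2 = 7.5.
Net area = 79 − 7.5 = 71.5.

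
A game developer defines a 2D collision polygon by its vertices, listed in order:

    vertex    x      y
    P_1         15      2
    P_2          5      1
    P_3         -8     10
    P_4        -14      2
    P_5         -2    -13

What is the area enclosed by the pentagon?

282

Σ = (5) + (58) + (124) + (186) + (191) = 564
Area = |Σ|/2 = 282.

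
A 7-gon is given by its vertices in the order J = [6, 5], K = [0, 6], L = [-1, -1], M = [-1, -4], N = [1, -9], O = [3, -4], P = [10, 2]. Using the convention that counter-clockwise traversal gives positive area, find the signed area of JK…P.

82.5

Cross-terms: 36, 6, 3, 13, 23, 46, 38  ⇒  Σ = 165
Signed area = Σ/2 = 82.5 (positive ⇒ counter-clockwise traversal).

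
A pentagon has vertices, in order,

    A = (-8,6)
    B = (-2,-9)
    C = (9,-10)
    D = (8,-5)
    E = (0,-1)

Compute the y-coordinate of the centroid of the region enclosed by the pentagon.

-224/51

Apply the shoelace (surveyor's) formula. First the cross-terms c_i = x_i·y_{i+1} − x_{i+1}·y_i:
  84, 101, 35, -8, -8  ⇒  2A = 204, A = 102.
Then Σ (y_i + y_{i+1})·c_i = -2688, so ȳ = -2688 / (6·102) = -224/51.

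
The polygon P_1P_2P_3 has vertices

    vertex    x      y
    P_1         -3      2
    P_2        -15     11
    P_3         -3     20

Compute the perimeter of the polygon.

48

|P_1P_2| = √((-12)² + (9)²) = √225 = 15
|P_2P_3| = √((12)² + (9)²) = √225 = 15
|P_3P_1| = √((0)² + (-18)²) = √324 = 18
Perimeter = 15 + 15 + 18 = 48.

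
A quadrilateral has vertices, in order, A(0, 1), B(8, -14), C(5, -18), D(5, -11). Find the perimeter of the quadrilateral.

42

|AB| = √((8)² + (-15)²) = √289 = 17
|BC| = √((-3)² + (-4)²) = √25 = 5
|CD| = √((0)² + (7)²) = √49 = 7
|DA| = √((-5)² + (12)²) = √169 = 13
Perimeter = 17 + 5 + 7 + 13 = 42.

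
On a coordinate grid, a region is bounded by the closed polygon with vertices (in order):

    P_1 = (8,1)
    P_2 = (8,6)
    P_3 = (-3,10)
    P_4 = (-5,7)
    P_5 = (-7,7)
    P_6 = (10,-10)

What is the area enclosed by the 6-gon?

Apply Gauss's area formula: 2A = Σ (x_i·y_{i+1} − x_{i+1}·y_i), indices taken mod 6.
Cross-terms: 40, 98, 29, 14, 0, 90  ⇒  Σ = 271
Area = |Σ|/2 = 135.5.

135.5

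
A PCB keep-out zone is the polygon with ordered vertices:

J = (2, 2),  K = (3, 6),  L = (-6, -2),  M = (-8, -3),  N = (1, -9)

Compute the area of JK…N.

Apply the shoelace (surveyor's) formula: 2A = Σ (x_i·y_{i+1} − x_{i+1}·y_i), indices taken mod 5.
Cross-terms: 6, 30, 2, 75, 20  ⇒  Σ = 133
Area = |Σ|/2 = 66.5.

66.5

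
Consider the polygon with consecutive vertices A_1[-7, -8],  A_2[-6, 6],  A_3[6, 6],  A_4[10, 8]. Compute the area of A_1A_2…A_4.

Apply the shoelace (surveyor's) formula: 2A = Σ (x_i·y_{i+1} − x_{i+1}·y_i), indices taken mod 4.
Cross-terms: -90, -72, -12, -24  ⇒  Σ = -198
Area = |Σ|/2 = 99.

99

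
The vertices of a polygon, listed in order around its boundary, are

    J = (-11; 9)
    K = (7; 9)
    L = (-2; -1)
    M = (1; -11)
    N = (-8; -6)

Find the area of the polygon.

Apply the surveyor's formula: 2A = Σ (x_i·y_{i+1} − x_{i+1}·y_i), indices taken mod 5.
J→K: (-11)(9) − (7)(9) = -162
K→L: (7)(-1) − (-2)(9) = 11
L→M: (-2)(-11) − (1)(-1) = 23
M→N: (1)(-6) − (-8)(-11) = -94
N→J: (-8)(9) − (-11)(-6) = -138
Σ = -360
Area = |Σ|/2 = 180.

180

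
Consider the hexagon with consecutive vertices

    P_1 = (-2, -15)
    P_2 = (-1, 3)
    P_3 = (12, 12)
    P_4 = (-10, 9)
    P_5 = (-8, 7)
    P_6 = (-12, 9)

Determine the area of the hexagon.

185.5

Apply the surveyor's formula: 2A = Σ (x_i·y_{i+1} − x_{i+1}·y_i), indices taken mod 6.
Σ = (-21) + (-48) + (228) + (2) + (12) + (198) = 371
Area = |Σ|/2 = 185.5.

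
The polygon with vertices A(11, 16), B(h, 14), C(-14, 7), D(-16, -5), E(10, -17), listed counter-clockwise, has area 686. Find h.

The doubled signed area Σ (x_i y_{i+1} − x_{i+1} y_i) is linear in h.
With h=0 it equals 1201; the coefficient of h is -9 (from the two edges through B).
So -9·h + 1201 = 2·686 = 1372 ⇒ h = -19.

-19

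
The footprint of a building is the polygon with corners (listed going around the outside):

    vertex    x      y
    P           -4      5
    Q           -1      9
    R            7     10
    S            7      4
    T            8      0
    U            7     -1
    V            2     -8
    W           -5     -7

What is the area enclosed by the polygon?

Σ = (-31) + (-73) + (-42) + (-32) + (-8) + (-54) + (-54) + (-53) = -347
Area = |Σ|/2 = 173.5.

173.5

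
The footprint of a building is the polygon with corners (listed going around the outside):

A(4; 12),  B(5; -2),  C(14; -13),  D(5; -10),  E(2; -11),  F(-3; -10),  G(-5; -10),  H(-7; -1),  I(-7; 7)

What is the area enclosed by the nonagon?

Apply the shoelace (surveyor's) formula: 2A = Σ (x_i·y_{i+1} − x_{i+1}·y_i), indices taken mod 9.
Cross-terms: -68, -37, -75, -35, -53, -20, -65, -56, -112  ⇒  Σ = -521
Area = |Σ|/2 = 260.5.

260.5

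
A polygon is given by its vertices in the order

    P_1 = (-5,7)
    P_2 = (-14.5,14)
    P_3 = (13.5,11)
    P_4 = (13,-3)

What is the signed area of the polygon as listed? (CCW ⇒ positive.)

-212.25

Σ = (31.5) + (-348.5) + (-183.5) + (76) = -424.5
Signed area = Σ/2 = -212.25 (negative ⇒ clockwise traversal).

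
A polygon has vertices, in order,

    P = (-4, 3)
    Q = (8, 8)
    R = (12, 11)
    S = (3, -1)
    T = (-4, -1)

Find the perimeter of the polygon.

|PQ| = √((12)² + (5)²) = √169 = 13
|QR| = √((4)² + (3)²) = √25 = 5
|RS| = √((-9)² + (-12)²) = √225 = 15
|ST| = √((-7)² + (0)²) = √49 = 7
|TP| = √((0)² + (4)²) = √16 = 4
Perimeter = 13 + 5 + 15 + 7 + 4 = 44.

44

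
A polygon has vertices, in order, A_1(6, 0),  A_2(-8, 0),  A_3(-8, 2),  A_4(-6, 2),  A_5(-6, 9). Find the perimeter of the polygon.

40

|A_1A_2| = √((-14)² + (0)²) = √196 = 14
|A_2A_3| = √((0)² + (2)²) = √4 = 2
|A_3A_4| = √((2)² + (0)²) = √4 = 2
|A_4A_5| = √((0)² + (7)²) = √49 = 7
|A_5A_1| = √((12)² + (-9)²) = √225 = 15
Perimeter = 14 + 2 + 2 + 7 + 15 = 40.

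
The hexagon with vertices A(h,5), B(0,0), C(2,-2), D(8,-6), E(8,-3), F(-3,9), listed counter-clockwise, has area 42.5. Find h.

The doubled signed area Σ (x_i y_{i+1} − x_{i+1} y_i) is linear in h.
With h=0 it equals 76; the coefficient of h is -9 (from the two edges through A).
So -9·h + 76 = 2·42.5 = 85 ⇒ h = -1.

-1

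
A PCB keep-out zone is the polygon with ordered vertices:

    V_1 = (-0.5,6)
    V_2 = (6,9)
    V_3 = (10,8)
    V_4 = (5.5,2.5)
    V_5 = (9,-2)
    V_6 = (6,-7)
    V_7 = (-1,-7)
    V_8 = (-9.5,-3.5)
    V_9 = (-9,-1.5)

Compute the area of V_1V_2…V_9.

185

Apply the shoelace (surveyor's) formula: 2A = Σ (x_i·y_{i+1} − x_{i+1}·y_i), indices taken mod 9.
V_1→V_2: (-0.5)(9) − (6)(6) = -40.5
V_2→V_3: (6)(8) − (10)(9) = -42
V_3→V_4: (10)(2.5) − (5.5)(8) = -19
V_4→V_5: (5.5)(-2) − (9)(2.5) = -33.5
V_5→V_6: (9)(-7) − (6)(-2) = -51
V_6→V_7: (6)(-7) − (-1)(-7) = -49
V_7→V_8: (-1)(-3.5) − (-9.5)(-7) = -63
V_8→V_9: (-9.5)(-1.5) − (-9)(-3.5) = -17.25
V_9→V_1: (-9)(6) − (-0.5)(-1.5) = -54.75
Σ = -370
Area = |Σ|/2 = 185.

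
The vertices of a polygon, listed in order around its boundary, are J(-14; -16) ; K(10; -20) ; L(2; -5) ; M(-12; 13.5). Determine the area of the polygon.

389

Σ = (440) + (-10) + (-33) + (381) = 778
Area = |Σ|/2 = 389.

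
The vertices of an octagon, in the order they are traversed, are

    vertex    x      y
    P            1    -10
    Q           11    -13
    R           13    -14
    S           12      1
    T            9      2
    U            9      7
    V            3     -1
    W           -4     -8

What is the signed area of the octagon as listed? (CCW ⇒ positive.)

171.5

P→Q: (1)(-13) − (11)(-10) = 97
Q→R: (11)(-14) − (13)(-13) = 15
R→S: (13)(1) − (12)(-14) = 181
S→T: (12)(2) − (9)(1) = 15
T→U: (9)(7) − (9)(2) = 45
U→V: (9)(-1) − (3)(7) = -30
V→W: (3)(-8) − (-4)(-1) = -28
W→P: (-4)(-10) − (1)(-8) = 48
Σ = 343
Signed area = Σ/2 = 171.5 (positive ⇒ counter-clockwise traversal).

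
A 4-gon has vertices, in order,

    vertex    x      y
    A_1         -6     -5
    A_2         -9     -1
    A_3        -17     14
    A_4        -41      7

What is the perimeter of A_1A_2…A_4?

|A_1A_2| = √((-3)² + (4)²) = √25 = 5
|A_2A_3| = √((-8)² + (15)²) = √289 = 17
|A_3A_4| = √((-24)² + (-7)²) = √625 = 25
|A_4A_1| = √((35)² + (-12)²) = √1369 = 37
Perimeter = 5 + 17 + 25 + 37 = 84.

84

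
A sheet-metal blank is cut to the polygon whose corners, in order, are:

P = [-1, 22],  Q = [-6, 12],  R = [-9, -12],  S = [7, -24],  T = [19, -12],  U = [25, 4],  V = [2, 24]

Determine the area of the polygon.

Apply the shoelace (surveyor's) formula: 2A = Σ (x_i·y_{i+1} − x_{i+1}·y_i), indices taken mod 7.
Cross-terms: 120, 180, 300, 372, 376, 592, 68  ⇒  Σ = 2008
Area = |Σ|/2 = 1004.

1004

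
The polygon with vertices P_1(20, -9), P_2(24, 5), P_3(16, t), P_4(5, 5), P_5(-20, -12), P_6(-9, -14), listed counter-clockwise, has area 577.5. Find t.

14

Write out the shoelace sum; only the two edges meeting at P_3 involve t:
2·Area = [(24·t − 16·5) + (16·5 − 5·t)] + 889
       = 19·t + 889 = 1155
⇒ t = 14.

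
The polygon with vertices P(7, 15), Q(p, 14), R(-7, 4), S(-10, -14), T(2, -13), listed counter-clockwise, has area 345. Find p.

The doubled signed area Σ (x_i y_{i+1} − x_{i+1} y_i) is linear in p.
With p=0 it equals 613; the coefficient of p is -11 (from the two edges through Q).
So -11·p + 613 = 2·345 = 690 ⇒ p = -7.

-7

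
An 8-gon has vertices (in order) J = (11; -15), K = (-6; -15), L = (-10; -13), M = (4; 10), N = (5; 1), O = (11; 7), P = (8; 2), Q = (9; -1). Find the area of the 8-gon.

290.5

Cross-terms: -255, -72, -48, -46, 24, -34, -26, -124  ⇒  Σ = -581
Area = |Σ|/2 = 290.5.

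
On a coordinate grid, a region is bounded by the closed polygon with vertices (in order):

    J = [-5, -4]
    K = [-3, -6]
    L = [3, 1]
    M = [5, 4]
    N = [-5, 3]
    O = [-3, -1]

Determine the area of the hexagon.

Cross-terms: 18, 15, 7, 35, 14, 7  ⇒  Σ = 96
Area = |Σ|/2 = 48.

48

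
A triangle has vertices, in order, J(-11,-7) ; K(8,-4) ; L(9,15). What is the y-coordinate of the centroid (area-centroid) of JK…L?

Apply the shoelace formula. First the cross-terms c_i = x_i·y_{i+1} − x_{i+1}·y_i:
  100, 156, 102  ⇒  2A = 358, A = 179.
Then Σ (y_i + y_{i+1})·c_i = 1432, so ȳ = 1432 / (6·179) = 4/3.

4/3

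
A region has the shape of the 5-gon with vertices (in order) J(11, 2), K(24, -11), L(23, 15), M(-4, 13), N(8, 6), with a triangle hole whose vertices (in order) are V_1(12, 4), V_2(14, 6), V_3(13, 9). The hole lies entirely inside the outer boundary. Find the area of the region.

Outer boundary:
Apply the surveyor's formula: 2A = Σ (x_i·y_{i+1} − x_{i+1}·y_i), indices taken mod 5.
Σ = (-169) + (613) + (359) + (-128) + (-50) = 625
Area = |Σ|/2 = 312.5.
Hole:
Apply Gauss's area formula: 2A = Σ (x_i·y_{i+1} − x_{i+1}·y_i), indices taken mod 3.
Σ = (16) + (48) + (-56) = 8
Area = |Σ|/2 = 4.
Net area = 312.5 − 4 = 308.5.

308.5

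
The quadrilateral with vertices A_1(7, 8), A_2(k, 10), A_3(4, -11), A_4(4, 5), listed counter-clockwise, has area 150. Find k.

-11

Write out the shoelace sum; only the two edges meeting at A_2 involve k:
2·Area = [(7·10 − k·8) + (k·(-11) − 4·10)] + 61
       = -19·k + 91 = 300
⇒ k = -11.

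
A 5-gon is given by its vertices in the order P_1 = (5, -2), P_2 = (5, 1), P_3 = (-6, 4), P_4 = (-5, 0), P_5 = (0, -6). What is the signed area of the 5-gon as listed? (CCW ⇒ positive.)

60.5

Apply Gauss's area formula: 2A = Σ (x_i·y_{i+1} − x_{i+1}·y_i), indices taken mod 5.
Cross-terms: 15, 26, 20, 30, 30  ⇒  Σ = 121
Signed area = Σ/2 = 60.5 (positive ⇒ counter-clockwise traversal).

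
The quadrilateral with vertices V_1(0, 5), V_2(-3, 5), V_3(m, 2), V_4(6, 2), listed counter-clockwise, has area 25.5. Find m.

-8

Write out the shoelace sum; only the two edges meeting at V_3 involve m:
2·Area = [((-3)·2 − m·5) + (m·2 − 6·2)] + 45
       = -3·m + 27 = 51
⇒ m = -8.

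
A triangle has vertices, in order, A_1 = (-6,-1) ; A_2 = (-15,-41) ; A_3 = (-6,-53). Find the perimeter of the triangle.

|A_1A_2| = √((-9)² + (-40)²) = √1681 = 41
|A_2A_3| = √((9)² + (-12)²) = √225 = 15
|A_3A_1| = √((0)² + (52)²) = √2704 = 52
Perimeter = 41 + 15 + 52 = 108.

108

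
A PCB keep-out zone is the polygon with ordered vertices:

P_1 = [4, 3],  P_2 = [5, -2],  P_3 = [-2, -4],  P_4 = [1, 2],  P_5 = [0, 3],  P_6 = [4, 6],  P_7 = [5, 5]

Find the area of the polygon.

35.5

Apply the surveyor's formula: 2A = Σ (x_i·y_{i+1} − x_{i+1}·y_i), indices taken mod 7.
Σ = (-23) + (-24) + (0) + (3) + (-12) + (-10) + (-5) = -71
Area = |Σ|/2 = 35.5.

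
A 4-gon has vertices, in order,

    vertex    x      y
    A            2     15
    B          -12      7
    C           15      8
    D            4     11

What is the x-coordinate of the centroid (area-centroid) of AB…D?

Apply the shoelace formula. First the cross-terms c_i = x_i·y_{i+1} − x_{i+1}·y_i:
  194, -201, 133, 38  ⇒  2A = 164, A = 82.
Then Σ (x_i + x_{i+1})·c_i = 212, so x̄ = 212 / (6·82) = 53/123.

53/123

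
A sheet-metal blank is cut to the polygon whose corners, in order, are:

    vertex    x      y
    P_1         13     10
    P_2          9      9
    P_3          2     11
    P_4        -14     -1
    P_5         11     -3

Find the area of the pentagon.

231

Apply the shoelace formula: 2A = Σ (x_i·y_{i+1} − x_{i+1}·y_i), indices taken mod 5.
Σ = (27) + (81) + (152) + (53) + (149) = 462
Area = |Σ|/2 = 231.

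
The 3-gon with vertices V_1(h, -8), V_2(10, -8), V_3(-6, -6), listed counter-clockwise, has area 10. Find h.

0

Write out the shoelace sum; only the two edges meeting at V_1 involve h:
2·Area = [((-6)·(-8) − h·(-6)) + (h·(-8) − 10·(-8))] + -108
       = -2·h + 20 = 20
⇒ h = 0.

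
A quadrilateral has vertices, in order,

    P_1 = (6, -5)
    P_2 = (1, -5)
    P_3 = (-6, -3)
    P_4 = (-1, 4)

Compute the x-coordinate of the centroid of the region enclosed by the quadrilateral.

-7/26

Apply the shoelace formula. First the cross-terms c_i = x_i·y_{i+1} − x_{i+1}·y_i:
  -25, -33, -27, -19  ⇒  2A = -104, A = -52.
Then Σ (x_i + x_{i+1})·c_i = 84, so x̄ = 84 / (6·(-52)) = -7/26.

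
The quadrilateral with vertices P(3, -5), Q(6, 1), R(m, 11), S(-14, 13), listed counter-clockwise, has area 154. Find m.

2

The doubled signed area Σ (x_i y_{i+1} − x_{i+1} y_i) is linear in m.
With m=0 it equals 284; the coefficient of m is 12 (from the two edges through R).
So 12·m + 284 = 2·154 = 308 ⇒ m = 2.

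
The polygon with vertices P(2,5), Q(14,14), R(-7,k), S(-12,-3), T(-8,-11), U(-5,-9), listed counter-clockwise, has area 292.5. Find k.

15

The doubled signed area Σ (x_i y_{i+1} − x_{i+1} y_i) is linear in k.
With k=0 it equals 195; the coefficient of k is 26 (from the two edges through R).
So 26·k + 195 = 2·292.5 = 585 ⇒ k = 15.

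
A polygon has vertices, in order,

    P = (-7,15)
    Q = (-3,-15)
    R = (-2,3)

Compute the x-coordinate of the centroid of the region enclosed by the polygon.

-4

Apply the shoelace (surveyor's) formula. First the cross-terms c_i = x_i·y_{i+1} − x_{i+1}·y_i:
  150, -39, -9  ⇒  2A = 102, A = 51.
Then Σ (x_i + x_{i+1})·c_i = -1224, so x̄ = -1224 / (6·51) = -4.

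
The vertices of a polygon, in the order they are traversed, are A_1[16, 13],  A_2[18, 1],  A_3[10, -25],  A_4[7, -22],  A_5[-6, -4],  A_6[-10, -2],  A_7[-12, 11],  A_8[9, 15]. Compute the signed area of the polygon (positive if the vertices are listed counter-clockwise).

-723.5

Σ = (-218) + (-460) + (-45) + (-160) + (-28) + (-134) + (-279) + (-123) = -1447
Signed area = Σ/2 = -723.5 (negative ⇒ clockwise traversal).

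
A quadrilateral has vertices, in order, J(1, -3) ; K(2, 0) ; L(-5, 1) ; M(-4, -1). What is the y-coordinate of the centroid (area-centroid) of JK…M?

Apply the surveyor's formula. First the cross-terms c_i = x_i·y_{i+1} − x_{i+1}·y_i:
  6, 2, 9, 13  ⇒  2A = 30, A = 15.
Then Σ (y_i + y_{i+1})·c_i = -68, so ȳ = -68 / (6·15) = -34/45.

-34/45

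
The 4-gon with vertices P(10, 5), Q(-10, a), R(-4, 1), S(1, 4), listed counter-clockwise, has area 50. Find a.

8

Write out the shoelace sum; only the two edges meeting at Q involve a:
2·Area = [(10·a − (-10)·5) + ((-10)·1 − (-4)·a)] + -52
       = 14·a + -12 = 100
⇒ a = 8.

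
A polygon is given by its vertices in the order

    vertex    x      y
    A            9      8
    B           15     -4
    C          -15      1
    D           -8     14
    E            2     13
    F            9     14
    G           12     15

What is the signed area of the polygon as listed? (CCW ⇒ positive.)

Apply the shoelace (surveyor's) formula: 2A = Σ (x_i·y_{i+1} − x_{i+1}·y_i), indices taken mod 7.
A→B: (9)(-4) − (15)(8) = -156
B→C: (15)(1) − (-15)(-4) = -45
C→D: (-15)(14) − (-8)(1) = -202
D→E: (-8)(13) − (2)(14) = -132
E→F: (2)(14) − (9)(13) = -89
F→G: (9)(15) − (12)(14) = -33
G→A: (12)(8) − (9)(15) = -39
Σ = -696
Signed area = Σ/2 = -348 (negative ⇒ clockwise traversal).

-348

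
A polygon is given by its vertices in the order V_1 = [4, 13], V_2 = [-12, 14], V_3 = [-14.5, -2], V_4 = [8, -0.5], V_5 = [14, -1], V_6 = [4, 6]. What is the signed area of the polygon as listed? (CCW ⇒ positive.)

288.625

Apply Gauss's area formula: 2A = Σ (x_i·y_{i+1} − x_{i+1}·y_i), indices taken mod 6.
Σ = (212) + (227) + (23.25) + (-1) + (88) + (28) = 577.25
Signed area = Σ/2 = 288.625 (positive ⇒ counter-clockwise traversal).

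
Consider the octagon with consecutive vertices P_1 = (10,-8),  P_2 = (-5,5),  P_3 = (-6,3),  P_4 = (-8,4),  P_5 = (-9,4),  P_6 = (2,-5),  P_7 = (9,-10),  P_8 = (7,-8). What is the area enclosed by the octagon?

56.5

Apply Gauss's area formula: 2A = Σ (x_i·y_{i+1} − x_{i+1}·y_i), indices taken mod 8.
P_1→P_2: (10)(5) − (-5)(-8) = 10
P_2→P_3: (-5)(3) − (-6)(5) = 15
P_3→P_4: (-6)(4) − (-8)(3) = 0
P_4→P_5: (-8)(4) − (-9)(4) = 4
P_5→P_6: (-9)(-5) − (2)(4) = 37
P_6→P_7: (2)(-10) − (9)(-5) = 25
P_7→P_8: (9)(-8) − (7)(-10) = -2
P_8→P_1: (7)(-8) − (10)(-8) = 24
Σ = 113
Area = |Σ|/2 = 56.5.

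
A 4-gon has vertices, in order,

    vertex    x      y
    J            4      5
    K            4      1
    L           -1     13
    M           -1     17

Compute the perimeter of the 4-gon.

|JK| = √((0)² + (-4)²) = √16 = 4
|KL| = √((-5)² + (12)²) = √169 = 13
|LM| = √((0)² + (4)²) = √16 = 4
|MJ| = √((5)² + (-12)²) = √169 = 13
Perimeter = 4 + 13 + 4 + 13 = 34.

34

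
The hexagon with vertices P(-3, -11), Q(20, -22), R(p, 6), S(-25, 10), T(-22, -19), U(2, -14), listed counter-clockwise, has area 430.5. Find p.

-21

The doubled signed area Σ (x_i y_{i+1} − x_{i+1} y_i) is linear in p.
With p=0 it equals 1533; the coefficient of p is 32 (from the two edges through R).
So 32·p + 1533 = 2·430.5 = 861 ⇒ p = -21.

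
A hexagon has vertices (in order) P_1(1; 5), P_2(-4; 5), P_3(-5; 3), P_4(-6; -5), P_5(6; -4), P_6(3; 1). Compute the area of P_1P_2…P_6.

Apply the shoelace (surveyor's) formula: 2A = Σ (x_i·y_{i+1} − x_{i+1}·y_i), indices taken mod 6.
Cross-terms: 25, 13, 43, 54, 18, 14  ⇒  Σ = 167
Area = |Σ|/2 = 83.5.

83.5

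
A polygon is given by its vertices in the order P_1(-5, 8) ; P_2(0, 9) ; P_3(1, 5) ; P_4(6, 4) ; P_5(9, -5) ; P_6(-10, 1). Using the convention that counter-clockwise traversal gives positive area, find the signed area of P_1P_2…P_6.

-131

Apply the shoelace formula: 2A = Σ (x_i·y_{i+1} − x_{i+1}·y_i), indices taken mod 6.
Σ = (-45) + (-9) + (-26) + (-66) + (-41) + (-75) = -262
Signed area = Σ/2 = -131 (negative ⇒ clockwise traversal).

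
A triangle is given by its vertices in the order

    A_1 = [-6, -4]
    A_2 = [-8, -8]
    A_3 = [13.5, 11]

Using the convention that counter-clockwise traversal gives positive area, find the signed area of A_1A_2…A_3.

24

Apply the shoelace (surveyor's) formula: 2A = Σ (x_i·y_{i+1} − x_{i+1}·y_i), indices taken mod 3.
Cross-terms: 16, 20, 12  ⇒  Σ = 48
Signed area = Σ/2 = 24 (positive ⇒ counter-clockwise traversal).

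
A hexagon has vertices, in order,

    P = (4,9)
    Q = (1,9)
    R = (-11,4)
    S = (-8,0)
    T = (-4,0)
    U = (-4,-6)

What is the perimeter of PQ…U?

48

|PQ| = √((-3)² + (0)²) = √9 = 3
|QR| = √((-12)² + (-5)²) = √169 = 13
|RS| = √((3)² + (-4)²) = √25 = 5
|ST| = √((4)² + (0)²) = √16 = 4
|TU| = √((0)² + (-6)²) = √36 = 6
|UP| = √((8)² + (15)²) = √289 = 17
Perimeter = 3 + 13 + 5 + 4 + 6 + 17 = 48.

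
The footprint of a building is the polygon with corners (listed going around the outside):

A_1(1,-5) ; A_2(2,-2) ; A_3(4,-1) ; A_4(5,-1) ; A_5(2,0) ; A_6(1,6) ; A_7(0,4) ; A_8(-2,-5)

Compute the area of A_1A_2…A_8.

28

A_1→A_2: (1)(-2) − (2)(-5) = 8
A_2→A_3: (2)(-1) − (4)(-2) = 6
A_3→A_4: (4)(-1) − (5)(-1) = 1
A_4→A_5: (5)(0) − (2)(-1) = 2
A_5→A_6: (2)(6) − (1)(0) = 12
A_6→A_7: (1)(4) − (0)(6) = 4
A_7→A_8: (0)(-5) − (-2)(4) = 8
A_8→A_1: (-2)(-5) − (1)(-5) = 15
Σ = 56
Area = |Σ|/2 = 28.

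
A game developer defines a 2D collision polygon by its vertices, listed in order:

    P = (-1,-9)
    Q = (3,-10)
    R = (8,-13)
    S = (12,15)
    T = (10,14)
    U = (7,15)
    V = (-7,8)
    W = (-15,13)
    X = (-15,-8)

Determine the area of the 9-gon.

528

Apply the shoelace (surveyor's) formula: 2A = Σ (x_i·y_{i+1} − x_{i+1}·y_i), indices taken mod 9.
Σ = (37) + (41) + (276) + (18) + (52) + (161) + (29) + (315) + (127) = 1056
Area = |Σ|/2 = 528.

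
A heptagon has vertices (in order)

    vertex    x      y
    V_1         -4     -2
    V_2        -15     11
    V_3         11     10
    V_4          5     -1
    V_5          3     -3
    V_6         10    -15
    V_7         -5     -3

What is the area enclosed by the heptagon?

270

Apply Gauss's area formula: 2A = Σ (x_i·y_{i+1} − x_{i+1}·y_i), indices taken mod 7.
Cross-terms: -74, -271, -61, -12, -15, -105, -2  ⇒  Σ = -540
Area = |Σ|/2 = 270.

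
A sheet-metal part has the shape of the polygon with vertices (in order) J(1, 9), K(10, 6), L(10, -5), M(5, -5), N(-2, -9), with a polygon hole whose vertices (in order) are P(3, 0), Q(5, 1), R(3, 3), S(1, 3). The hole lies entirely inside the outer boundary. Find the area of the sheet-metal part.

Outer boundary:
Apply the shoelace formula: 2A = Σ (x_i·y_{i+1} − x_{i+1}·y_i), indices taken mod 5.
J→K: (1)(6) − (10)(9) = -84
K→L: (10)(-5) − (10)(6) = -110
L→M: (10)(-5) − (5)(-5) = -25
M→N: (5)(-9) − (-2)(-5) = -55
N→J: (-2)(9) − (1)(-9) = -9
Σ = -283
Area = |Σ|/2 = 141.5.
Hole:
Apply the surveyor's formula: 2A = Σ (x_i·y_{i+1} − x_{i+1}·y_i), indices taken mod 4.
Σ = (3) + (12) + (6) + (-9) = 12
Area = |Σ|/2 = 6.
Net area = 141.5 − 6 = 135.5.

135.5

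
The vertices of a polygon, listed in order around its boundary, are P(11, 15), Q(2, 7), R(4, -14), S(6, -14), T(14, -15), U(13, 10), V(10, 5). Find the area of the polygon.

P→Q: (11)(7) − (2)(15) = 47
Q→R: (2)(-14) − (4)(7) = -56
R→S: (4)(-14) − (6)(-14) = 28
S→T: (6)(-15) − (14)(-14) = 106
T→U: (14)(10) − (13)(-15) = 335
U→V: (13)(5) − (10)(10) = -35
V→P: (10)(15) − (11)(5) = 95
Σ = 520
Area = |Σ|/2 = 260.

260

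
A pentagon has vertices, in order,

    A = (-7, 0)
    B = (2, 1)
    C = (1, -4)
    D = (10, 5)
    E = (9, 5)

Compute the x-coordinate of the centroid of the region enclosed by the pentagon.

668/207

Apply the surveyor's formula. First the cross-terms c_i = x_i·y_{i+1} − x_{i+1}·y_i:
  -7, -9, 45, 5, 35  ⇒  2A = 69, A = 34.5.
Then Σ (x_i + x_{i+1})·c_i = 668, so x̄ = 668 / (6·34.5) = 668/207.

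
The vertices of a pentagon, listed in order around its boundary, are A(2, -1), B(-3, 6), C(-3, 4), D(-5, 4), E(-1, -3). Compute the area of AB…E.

24.5

Apply the shoelace (surveyor's) formula: 2A = Σ (x_i·y_{i+1} − x_{i+1}·y_i), indices taken mod 5.
Σ = (9) + (6) + (8) + (19) + (7) = 49
Area = |Σ|/2 = 24.5.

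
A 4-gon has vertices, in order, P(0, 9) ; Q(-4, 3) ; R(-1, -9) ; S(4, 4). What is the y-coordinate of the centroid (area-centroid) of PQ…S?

46/39

Apply the shoelace (surveyor's) formula. First the cross-terms c_i = x_i·y_{i+1} − x_{i+1}·y_i:
  36, 39, 32, 36  ⇒  2A = 143, A = 71.5.
Then Σ (y_i + y_{i+1})·c_i = 506, so ȳ = 506 / (6·71.5) = 46/39.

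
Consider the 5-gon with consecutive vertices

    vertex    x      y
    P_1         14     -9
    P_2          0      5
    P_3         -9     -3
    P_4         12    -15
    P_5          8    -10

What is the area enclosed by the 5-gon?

Apply the shoelace (surveyor's) formula: 2A = Σ (x_i·y_{i+1} − x_{i+1}·y_i), indices taken mod 5.
Σ = (70) + (45) + (171) + (0) + (68) = 354
Area = |Σ|/2 = 177.

177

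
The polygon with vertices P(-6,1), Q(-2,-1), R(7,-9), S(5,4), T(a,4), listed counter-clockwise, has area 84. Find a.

The doubled signed area Σ (x_i y_{i+1} − x_{i+1} y_i) is linear in a.
With a=0 it equals 150; the coefficient of a is -3 (from the two edges through T).
So -3·a + 150 = 2·84 = 168 ⇒ a = -6.

-6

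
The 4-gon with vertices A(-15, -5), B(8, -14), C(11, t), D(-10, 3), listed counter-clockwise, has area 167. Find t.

-11

Write out the shoelace sum; only the two edges meeting at C involve t:
2·Area = [(8·t − 11·(-14)) + (11·3 − (-10)·t)] + 345
       = 18·t + 532 = 334
⇒ t = -11.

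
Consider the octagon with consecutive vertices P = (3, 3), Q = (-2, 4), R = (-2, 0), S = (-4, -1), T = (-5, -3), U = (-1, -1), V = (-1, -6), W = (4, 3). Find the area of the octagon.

33

Apply the surveyor's formula: 2A = Σ (x_i·y_{i+1} − x_{i+1}·y_i), indices taken mod 8.
P→Q: (3)(4) − (-2)(3) = 18
Q→R: (-2)(0) − (-2)(4) = 8
R→S: (-2)(-1) − (-4)(0) = 2
S→T: (-4)(-3) − (-5)(-1) = 7
T→U: (-5)(-1) − (-1)(-3) = 2
U→V: (-1)(-6) − (-1)(-1) = 5
V→W: (-1)(3) − (4)(-6) = 21
W→P: (4)(3) − (3)(3) = 3
Σ = 66
Area = |Σ|/2 = 33.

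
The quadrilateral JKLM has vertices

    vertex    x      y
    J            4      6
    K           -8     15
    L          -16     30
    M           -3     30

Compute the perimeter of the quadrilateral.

70

|JK| = √((-12)² + (9)²) = √225 = 15
|KL| = √((-8)² + (15)²) = √289 = 17
|LM| = √((13)² + (0)²) = √169 = 13
|MJ| = √((7)² + (-24)²) = √625 = 25
Perimeter = 15 + 17 + 13 + 25 = 70.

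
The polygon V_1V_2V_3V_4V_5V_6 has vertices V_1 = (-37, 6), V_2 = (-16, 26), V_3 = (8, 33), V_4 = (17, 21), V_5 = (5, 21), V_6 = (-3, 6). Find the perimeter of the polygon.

|V_1V_2| = √((21)² + (20)²) = √841 = 29
|V_2V_3| = √((24)² + (7)²) = √625 = 25
|V_3V_4| = √((9)² + (-12)²) = √225 = 15
|V_4V_5| = √((-12)² + (0)²) = √144 = 12
|V_5V_6| = √((-8)² + (-15)²) = √289 = 17
|V_6V_1| = √((-34)² + (0)²) = √1156 = 34
Perimeter = 29 + 25 + 15 + 12 + 17 + 34 = 132.

132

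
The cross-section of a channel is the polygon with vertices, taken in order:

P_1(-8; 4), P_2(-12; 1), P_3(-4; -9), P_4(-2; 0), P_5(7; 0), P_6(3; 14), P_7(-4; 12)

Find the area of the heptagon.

Σ = (40) + (112) + (-18) + (0) + (98) + (92) + (80) = 404
Area = |Σ|/2 = 202.

202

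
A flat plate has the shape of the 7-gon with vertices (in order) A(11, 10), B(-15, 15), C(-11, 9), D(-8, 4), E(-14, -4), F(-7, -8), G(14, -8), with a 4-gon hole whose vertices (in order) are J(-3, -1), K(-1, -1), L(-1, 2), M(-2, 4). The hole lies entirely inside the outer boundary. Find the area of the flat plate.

464

Outer boundary:
Apply the surveyor's formula: 2A = Σ (x_i·y_{i+1} − x_{i+1}·y_i), indices taken mod 7.
Σ = (315) + (30) + (28) + (88) + (84) + (168) + (228) = 941
Area = |Σ|/2 = 470.5.
Hole:
Apply the shoelace (surveyor's) formula: 2A = Σ (x_i·y_{i+1} − x_{i+1}·y_i), indices taken mod 4.
Σ = (2) + (-3) + (0) + (14) = 13
Area = |Σ|/2 = 6.5.
Net area = 470.5 − 6.5 = 464.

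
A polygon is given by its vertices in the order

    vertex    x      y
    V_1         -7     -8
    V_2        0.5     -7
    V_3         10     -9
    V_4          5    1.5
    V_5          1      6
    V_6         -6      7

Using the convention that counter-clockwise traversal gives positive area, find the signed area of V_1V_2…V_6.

173.5

Σ = (53) + (65.5) + (60) + (28.5) + (43) + (97) = 347
Signed area = Σ/2 = 173.5 (positive ⇒ counter-clockwise traversal).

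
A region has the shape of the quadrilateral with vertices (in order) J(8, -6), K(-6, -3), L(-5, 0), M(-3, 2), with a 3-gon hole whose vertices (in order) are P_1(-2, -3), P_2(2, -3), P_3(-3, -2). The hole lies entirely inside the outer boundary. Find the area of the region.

Outer boundary:
Apply Gauss's area formula: 2A = Σ (x_i·y_{i+1} − x_{i+1}·y_i), indices taken mod 4.
Σ = (-60) + (-15) + (-10) + (2) = -83
Area = |Σ|/2 = 41.5.
Hole:
Σ = (12) + (-13) + (5) = 4
Area = |Σ|/2 = 2.
Net area = 41.5 − 2 = 39.5.

39.5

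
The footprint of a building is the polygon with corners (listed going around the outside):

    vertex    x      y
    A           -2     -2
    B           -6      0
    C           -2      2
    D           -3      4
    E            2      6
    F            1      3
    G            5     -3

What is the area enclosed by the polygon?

43

Apply the shoelace (surveyor's) formula: 2A = Σ (x_i·y_{i+1} − x_{i+1}·y_i), indices taken mod 7.
Cross-terms: -12, -12, -2, -26, 0, -18, -16  ⇒  Σ = -86
Area = |Σ|/2 = 43.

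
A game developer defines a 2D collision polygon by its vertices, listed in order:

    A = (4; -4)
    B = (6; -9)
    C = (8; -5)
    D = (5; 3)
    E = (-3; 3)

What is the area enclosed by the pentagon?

51.5

Apply the shoelace (surveyor's) formula: 2A = Σ (x_i·y_{i+1} − x_{i+1}·y_i), indices taken mod 5.
Σ = (-12) + (42) + (49) + (24) + (0) = 103
Area = |Σ|/2 = 51.5.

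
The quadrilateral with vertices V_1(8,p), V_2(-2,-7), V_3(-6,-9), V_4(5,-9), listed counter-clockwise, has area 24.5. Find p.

-6

Write out the shoelace sum; only the two edges meeting at V_1 involve p:
2·Area = [(5·p − 8·(-9)) + (8·(-7) − (-2)·p)] + 75
       = 7·p + 91 = 49
⇒ p = -6.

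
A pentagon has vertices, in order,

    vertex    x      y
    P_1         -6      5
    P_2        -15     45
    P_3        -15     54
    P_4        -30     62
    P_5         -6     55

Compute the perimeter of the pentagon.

|P_1P_2| = √((-9)² + (40)²) = √1681 = 41
|P_2P_3| = √((0)² + (9)²) = √81 = 9
|P_3P_4| = √((-15)² + (8)²) = √289 = 17
|P_4P_5| = √((24)² + (-7)²) = √625 = 25
|P_5P_1| = √((0)² + (-50)²) = √2500 = 50
Perimeter = 41 + 9 + 17 + 25 + 50 = 142.

142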